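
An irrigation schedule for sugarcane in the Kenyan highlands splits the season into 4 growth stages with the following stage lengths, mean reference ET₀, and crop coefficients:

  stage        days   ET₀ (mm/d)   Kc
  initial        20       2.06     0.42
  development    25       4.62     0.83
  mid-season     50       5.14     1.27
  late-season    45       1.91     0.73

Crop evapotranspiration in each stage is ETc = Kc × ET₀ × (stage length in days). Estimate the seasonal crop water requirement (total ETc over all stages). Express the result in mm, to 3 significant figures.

initial: 0.42 × 2.06 × 20 = 17.30 mm
development: 0.83 × 4.62 × 25 = 95.87 mm
mid-season: 1.27 × 5.14 × 50 = 326.39 mm
late-season: 0.73 × 1.91 × 45 = 62.74 mm
Seasonal total = 502.30 mm

502 mm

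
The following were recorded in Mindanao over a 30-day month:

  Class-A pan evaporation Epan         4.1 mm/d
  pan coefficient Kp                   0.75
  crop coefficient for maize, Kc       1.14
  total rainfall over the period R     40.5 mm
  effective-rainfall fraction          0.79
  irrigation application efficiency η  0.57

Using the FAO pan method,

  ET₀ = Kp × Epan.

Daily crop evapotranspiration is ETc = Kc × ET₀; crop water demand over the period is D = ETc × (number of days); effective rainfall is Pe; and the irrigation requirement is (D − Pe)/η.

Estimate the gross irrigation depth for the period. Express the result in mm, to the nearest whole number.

ET₀ = 0.75 × 4.1 = 3.0750 mm/d
ETc = Kc × ET₀ = 1.14 × 3.0750 = 3.5055 mm/d
Crop demand D = ETc × 30 d = 3.5055 × 30 = 105.165 mm
Pe = 0.79 × 40.5 = 31.995 mm
D − Pe = 105.165 − 31.995 = 73.170 mm
Gross irrigation = 73.170 / 0.57 = 128.368 mm

128 mm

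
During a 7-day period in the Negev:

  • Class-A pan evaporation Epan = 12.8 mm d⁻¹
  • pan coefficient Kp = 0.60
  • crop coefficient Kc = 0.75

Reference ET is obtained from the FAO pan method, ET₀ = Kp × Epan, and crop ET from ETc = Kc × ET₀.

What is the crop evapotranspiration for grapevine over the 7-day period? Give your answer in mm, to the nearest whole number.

40 mm

ET₀ = 0.60 × 12.8 = 7.6800 mm/d
ETc = Kc × ET₀ = 0.75 × 7.6800 = 5.7600 mm/d
Over 7 days: 5.7600 × 7 = 40.320 mm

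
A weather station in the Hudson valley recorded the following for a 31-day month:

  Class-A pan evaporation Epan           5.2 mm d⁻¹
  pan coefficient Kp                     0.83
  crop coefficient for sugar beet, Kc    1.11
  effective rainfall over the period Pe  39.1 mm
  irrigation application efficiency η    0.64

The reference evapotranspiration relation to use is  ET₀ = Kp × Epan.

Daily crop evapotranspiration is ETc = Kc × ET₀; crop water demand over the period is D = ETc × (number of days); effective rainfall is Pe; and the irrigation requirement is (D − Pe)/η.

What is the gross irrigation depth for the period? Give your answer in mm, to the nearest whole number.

ET₀ = 0.83 × 5.2 = 4.3160 mm/d
ETc = Kc × ET₀ = 1.11 × 4.3160 = 4.7908 mm/d
Crop demand D = ETc × 31 d = 4.7908 × 31 = 148.515 mm
D − Pe = 148.515 − 39.1 = 109.415 mm
Gross irrigation = 109.415 / 0.64 = 170.961 mm

171 mm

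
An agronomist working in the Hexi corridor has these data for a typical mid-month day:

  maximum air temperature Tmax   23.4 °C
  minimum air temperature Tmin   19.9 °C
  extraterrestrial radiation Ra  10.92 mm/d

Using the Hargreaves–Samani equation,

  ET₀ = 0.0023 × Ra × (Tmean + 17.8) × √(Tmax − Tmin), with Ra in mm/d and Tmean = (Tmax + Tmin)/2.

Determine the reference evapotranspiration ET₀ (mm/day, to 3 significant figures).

Tmean = (23.4 + 19.9)/2 = 21.65 °C
ET₀ = 0.0023 × 10.92 × (21.65 + 17.8) × √3.5 = 0.0023 × 10.92 × 39.45 × 1.8708 = 1.8536 mm/d

1.85 mm/day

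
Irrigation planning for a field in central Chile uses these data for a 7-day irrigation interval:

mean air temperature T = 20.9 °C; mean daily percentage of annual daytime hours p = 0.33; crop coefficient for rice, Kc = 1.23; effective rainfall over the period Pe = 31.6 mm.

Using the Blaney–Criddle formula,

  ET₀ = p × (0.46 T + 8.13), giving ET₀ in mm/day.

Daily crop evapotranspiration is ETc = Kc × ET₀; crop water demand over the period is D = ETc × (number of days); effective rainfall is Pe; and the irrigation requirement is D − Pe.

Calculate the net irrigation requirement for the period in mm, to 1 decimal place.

ET₀ = 0.33 × (0.46 × 20.9 + 8.13) = 0.33 × 17.744 = 5.8555 mm/d
ETc = Kc × ET₀ = 1.23 × 5.8555 = 7.2023 mm/d
Crop demand D = ETc × 7 d = 7.2023 × 7 = 50.416 mm
D − Pe = 50.416 − 31.6 = 18.816 mm

18.8 mm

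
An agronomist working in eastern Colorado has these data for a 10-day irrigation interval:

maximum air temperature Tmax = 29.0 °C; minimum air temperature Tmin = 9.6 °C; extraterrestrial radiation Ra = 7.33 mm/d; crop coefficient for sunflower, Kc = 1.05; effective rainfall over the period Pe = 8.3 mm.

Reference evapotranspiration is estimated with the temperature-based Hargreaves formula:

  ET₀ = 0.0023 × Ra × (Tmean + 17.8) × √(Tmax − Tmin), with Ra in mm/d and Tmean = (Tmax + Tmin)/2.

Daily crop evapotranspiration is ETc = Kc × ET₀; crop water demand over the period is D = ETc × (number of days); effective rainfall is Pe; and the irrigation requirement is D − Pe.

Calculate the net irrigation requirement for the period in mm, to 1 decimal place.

20.6 mm

Tmean = (29.0 + 9.6)/2 = 19.30 °C
ET₀ = 0.0023 × 7.33 × (19.30 + 17.8) × √19.4 = 0.0023 × 7.33 × 37.10 × 4.4045 = 2.7549 mm/d
ETc = Kc × ET₀ = 1.05 × 2.7549 = 2.8926 mm/d
Crop demand D = ETc × 10 d = 2.8926 × 10 = 28.926 mm
D − Pe = 28.926 − 8.3 = 20.626 mm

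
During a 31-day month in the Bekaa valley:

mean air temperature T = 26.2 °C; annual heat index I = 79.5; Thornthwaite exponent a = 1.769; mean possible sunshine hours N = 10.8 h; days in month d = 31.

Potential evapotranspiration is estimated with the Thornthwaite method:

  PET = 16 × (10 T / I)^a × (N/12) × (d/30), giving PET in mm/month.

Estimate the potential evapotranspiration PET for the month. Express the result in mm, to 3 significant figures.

123 mm

10T/I = 10 × 26.2 / 79.5 = 3.2956
(10T/I)^a = 3.2956^1.769 = 8.2457
Uncorrected PET = 16 × 8.2457 = 131.931 mm
Correction = (N/12)(d/30) = (10.8/12)(31/30) = 0.9300
PET = 131.931 × 0.9300 = 122.696 mm/month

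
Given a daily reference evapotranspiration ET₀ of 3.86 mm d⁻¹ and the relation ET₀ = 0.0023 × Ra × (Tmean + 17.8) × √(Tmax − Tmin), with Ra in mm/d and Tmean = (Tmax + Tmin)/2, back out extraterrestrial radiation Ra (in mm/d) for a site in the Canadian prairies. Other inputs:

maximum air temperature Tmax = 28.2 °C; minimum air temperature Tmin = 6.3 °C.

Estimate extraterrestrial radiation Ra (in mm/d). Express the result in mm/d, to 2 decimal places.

Tmean = 17.25 °C; √ΔT = 4.6797
Ra = ET₀ / [0.0023 × (Tmean+17.8) × √ΔT] = 3.86 / (0.0023 × 35.05 × 4.6797) = 10.232 mm/d

10.23 mm/d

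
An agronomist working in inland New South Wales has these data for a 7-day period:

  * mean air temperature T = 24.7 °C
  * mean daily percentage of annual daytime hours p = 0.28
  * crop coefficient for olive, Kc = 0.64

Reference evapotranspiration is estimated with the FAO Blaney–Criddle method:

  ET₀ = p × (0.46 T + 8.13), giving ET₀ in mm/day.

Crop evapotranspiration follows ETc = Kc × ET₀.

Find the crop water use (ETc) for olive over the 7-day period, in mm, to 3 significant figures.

24.5 mm

ET₀ = 0.28 × (0.46 × 24.7 + 8.13) = 0.28 × 19.492 = 5.4578 mm/d
ETc = Kc × ET₀ = 0.64 × 5.4578 = 3.4930 mm/d
Over 7 days: 3.4930 × 7 = 24.451 mm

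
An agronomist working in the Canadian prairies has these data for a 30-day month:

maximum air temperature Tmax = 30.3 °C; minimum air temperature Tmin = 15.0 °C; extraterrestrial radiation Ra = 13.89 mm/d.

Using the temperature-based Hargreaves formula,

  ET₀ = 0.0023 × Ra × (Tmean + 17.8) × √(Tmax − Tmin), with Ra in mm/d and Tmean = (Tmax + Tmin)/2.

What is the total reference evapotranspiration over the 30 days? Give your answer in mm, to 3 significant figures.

Tmean = (30.3 + 15.0)/2 = 22.65 °C
ET₀ = 0.0023 × 13.89 × (22.65 + 17.8) × √15.3 = 0.0023 × 13.89 × 40.45 × 3.9115 = 5.0547 mm/d
Over 30 days: 5.0547 × 30 = 151.641 mm

152 mm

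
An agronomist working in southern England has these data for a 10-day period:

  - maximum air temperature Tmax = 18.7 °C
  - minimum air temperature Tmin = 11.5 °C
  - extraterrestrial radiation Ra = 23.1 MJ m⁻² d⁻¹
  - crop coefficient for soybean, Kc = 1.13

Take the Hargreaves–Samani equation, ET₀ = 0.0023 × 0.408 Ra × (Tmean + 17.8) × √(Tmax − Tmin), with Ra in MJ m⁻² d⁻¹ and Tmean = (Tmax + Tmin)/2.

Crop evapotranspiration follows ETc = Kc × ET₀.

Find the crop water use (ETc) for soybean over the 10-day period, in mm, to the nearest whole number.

Tmean = (18.7 + 11.5)/2 = 15.10 °C
0.408 Ra = 0.408 × 23.1 = 9.4248 mm/d equivalent
ET₀ = 0.0023 × 9.4248 × (15.10 + 17.8) × √7.2 = 0.0023 × 9.4248 × 32.90 × 2.6833 = 1.9137 mm/d
ETc = Kc × ET₀ = 1.13 × 1.9137 = 2.1625 mm/d
Over 10 days: 2.1625 × 10 = 21.625 mm

22 mm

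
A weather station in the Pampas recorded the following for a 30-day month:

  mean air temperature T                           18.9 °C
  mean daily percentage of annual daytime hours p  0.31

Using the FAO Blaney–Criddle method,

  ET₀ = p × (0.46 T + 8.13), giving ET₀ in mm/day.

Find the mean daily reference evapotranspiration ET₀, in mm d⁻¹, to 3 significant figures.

ET₀ = 0.31 × (0.46 × 18.9 + 8.13) = 0.31 × 16.824 = 5.2154 mm/d

5.22 mm d⁻¹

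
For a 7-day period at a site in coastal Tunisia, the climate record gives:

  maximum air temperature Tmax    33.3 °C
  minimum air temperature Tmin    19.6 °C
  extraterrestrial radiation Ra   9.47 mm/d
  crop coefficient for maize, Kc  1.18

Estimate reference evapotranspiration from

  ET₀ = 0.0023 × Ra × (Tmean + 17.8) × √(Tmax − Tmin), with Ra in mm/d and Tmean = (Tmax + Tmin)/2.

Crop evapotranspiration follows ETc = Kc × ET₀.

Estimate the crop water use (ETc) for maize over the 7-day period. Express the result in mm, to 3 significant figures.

Tmean = (33.3 + 19.6)/2 = 26.45 °C
ET₀ = 0.0023 × 9.47 × (26.45 + 17.8) × √13.7 = 0.0023 × 9.47 × 44.25 × 3.7014 = 3.5674 mm/d
ETc = Kc × ET₀ = 1.18 × 3.5674 = 4.2095 mm/d
Over 7 days: 4.2095 × 7 = 29.467 mm

29.5 mm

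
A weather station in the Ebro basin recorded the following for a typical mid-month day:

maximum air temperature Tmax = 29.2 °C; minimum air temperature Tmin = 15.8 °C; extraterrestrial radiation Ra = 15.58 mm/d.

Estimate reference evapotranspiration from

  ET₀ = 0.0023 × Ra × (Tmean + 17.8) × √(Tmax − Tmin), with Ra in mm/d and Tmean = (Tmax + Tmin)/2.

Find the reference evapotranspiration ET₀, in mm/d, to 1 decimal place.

Tmean = (29.2 + 15.8)/2 = 22.50 °C
ET₀ = 0.0023 × 15.58 × (22.50 + 17.8) × √13.4 = 0.0023 × 15.58 × 40.30 × 3.6606 = 5.2863 mm/d

5.3 mm/d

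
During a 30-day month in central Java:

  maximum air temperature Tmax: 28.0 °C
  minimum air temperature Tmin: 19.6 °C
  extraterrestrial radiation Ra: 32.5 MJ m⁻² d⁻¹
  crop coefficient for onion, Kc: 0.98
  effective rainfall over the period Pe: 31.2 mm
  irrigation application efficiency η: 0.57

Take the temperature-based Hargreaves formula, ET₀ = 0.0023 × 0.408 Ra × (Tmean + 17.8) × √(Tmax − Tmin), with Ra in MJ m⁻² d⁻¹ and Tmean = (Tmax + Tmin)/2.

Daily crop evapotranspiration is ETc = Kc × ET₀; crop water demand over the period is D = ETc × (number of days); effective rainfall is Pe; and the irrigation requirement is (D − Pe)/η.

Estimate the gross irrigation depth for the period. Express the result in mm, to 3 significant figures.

135 mm

Tmean = (28.0 + 19.6)/2 = 23.80 °C
0.408 Ra = 0.408 × 32.5 = 13.2600 mm/d equivalent
ET₀ = 0.0023 × 13.2600 × (23.80 + 17.8) × √8.4 = 0.0023 × 13.2600 × 41.60 × 2.8983 = 3.6771 mm/d
ETc = Kc × ET₀ = 0.98 × 3.6771 = 3.6036 mm/d
Crop demand D = ETc × 30 d = 3.6036 × 30 = 108.108 mm
D − Pe = 108.108 − 31.2 = 76.908 mm
Gross irrigation = 76.908 / 0.57 = 134.926 mm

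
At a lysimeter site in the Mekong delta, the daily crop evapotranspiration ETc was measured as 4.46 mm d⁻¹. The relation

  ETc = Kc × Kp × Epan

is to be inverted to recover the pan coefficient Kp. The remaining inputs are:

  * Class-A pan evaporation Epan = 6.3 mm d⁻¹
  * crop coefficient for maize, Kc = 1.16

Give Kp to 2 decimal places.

ETc = Kc × Kp × Epan  ⇒  Kp = ETc / (Kc × Epan)
Kp = 4.46 / (1.16 × 6.3) = 4.46 / 7.308 = 0.6103

0.61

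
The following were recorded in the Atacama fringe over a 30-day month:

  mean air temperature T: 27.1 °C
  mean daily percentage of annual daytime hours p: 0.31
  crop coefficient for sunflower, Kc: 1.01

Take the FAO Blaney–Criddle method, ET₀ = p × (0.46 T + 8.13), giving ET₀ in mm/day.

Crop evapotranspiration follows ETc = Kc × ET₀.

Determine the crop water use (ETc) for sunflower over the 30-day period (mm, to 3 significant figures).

ET₀ = 0.31 × (0.46 × 27.1 + 8.13) = 0.31 × 20.596 = 6.3848 mm/d
ETc = Kc × ET₀ = 1.01 × 6.3848 = 6.4486 mm/d
Over 30 days: 6.4486 × 30 = 193.458 mm

193 mm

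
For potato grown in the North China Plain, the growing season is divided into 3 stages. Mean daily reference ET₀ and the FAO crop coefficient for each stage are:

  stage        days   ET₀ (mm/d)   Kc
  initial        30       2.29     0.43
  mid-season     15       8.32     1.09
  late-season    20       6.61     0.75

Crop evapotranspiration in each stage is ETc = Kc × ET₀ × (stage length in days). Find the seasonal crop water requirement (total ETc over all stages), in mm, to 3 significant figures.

265 mm

initial: 0.43 × 2.29 × 30 = 29.54 mm
mid-season: 1.09 × 8.32 × 15 = 136.03 mm
late-season: 0.75 × 6.61 × 20 = 99.15 mm
Seasonal total = 264.72 mm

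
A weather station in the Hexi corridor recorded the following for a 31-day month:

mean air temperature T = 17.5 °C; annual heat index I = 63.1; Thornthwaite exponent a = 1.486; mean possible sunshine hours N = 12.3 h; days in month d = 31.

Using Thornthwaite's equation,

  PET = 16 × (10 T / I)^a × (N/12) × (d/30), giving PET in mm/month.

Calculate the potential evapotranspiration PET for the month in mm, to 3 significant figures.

10T/I = 10 × 17.5 / 63.1 = 2.7734
(10T/I)^a = 2.7734^1.486 = 4.5532
Uncorrected PET = 16 × 4.5532 = 72.851 mm
Correction = (N/12)(d/30) = (12.3/12)(31/30) = 1.0592
PET = 72.851 × 1.0592 = 77.164 mm/month

77.2 mm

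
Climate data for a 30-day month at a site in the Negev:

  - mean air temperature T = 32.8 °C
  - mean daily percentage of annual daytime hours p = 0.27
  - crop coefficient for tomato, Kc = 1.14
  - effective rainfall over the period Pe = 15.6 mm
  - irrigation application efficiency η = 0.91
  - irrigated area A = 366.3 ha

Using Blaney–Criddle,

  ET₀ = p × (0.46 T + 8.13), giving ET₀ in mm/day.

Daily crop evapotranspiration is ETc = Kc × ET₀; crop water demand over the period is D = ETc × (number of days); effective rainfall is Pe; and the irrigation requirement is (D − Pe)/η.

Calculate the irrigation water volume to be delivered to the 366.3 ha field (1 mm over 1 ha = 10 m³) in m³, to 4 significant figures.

ET₀ = 0.27 × (0.46 × 32.8 + 8.13) = 0.27 × 23.218 = 6.2689 mm/d
ETc = Kc × ET₀ = 1.14 × 6.2689 = 7.1465 mm/d
Crop demand D = ETc × 30 d = 7.1465 × 30 = 214.395 mm
D − Pe = 214.395 − 15.6 = 198.795 mm
Gross irrigation = 198.795 / 0.91 = 218.456 mm
Volume = 218.456 mm × 366.3 ha × 10 = 800204.3 m³

800200 m³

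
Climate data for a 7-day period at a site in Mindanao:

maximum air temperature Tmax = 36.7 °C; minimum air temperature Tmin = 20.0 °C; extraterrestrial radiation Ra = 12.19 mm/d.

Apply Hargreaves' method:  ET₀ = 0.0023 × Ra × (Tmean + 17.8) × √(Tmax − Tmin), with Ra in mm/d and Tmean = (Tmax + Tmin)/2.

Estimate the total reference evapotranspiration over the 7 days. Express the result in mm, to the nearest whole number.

37 mm

Tmean = (36.7 + 20.0)/2 = 28.35 °C
ET₀ = 0.0023 × 12.19 × (28.35 + 17.8) × √16.7 = 0.0023 × 12.19 × 46.15 × 4.0866 = 5.2877 mm/d
Over 7 days: 5.2877 × 7 = 37.014 mm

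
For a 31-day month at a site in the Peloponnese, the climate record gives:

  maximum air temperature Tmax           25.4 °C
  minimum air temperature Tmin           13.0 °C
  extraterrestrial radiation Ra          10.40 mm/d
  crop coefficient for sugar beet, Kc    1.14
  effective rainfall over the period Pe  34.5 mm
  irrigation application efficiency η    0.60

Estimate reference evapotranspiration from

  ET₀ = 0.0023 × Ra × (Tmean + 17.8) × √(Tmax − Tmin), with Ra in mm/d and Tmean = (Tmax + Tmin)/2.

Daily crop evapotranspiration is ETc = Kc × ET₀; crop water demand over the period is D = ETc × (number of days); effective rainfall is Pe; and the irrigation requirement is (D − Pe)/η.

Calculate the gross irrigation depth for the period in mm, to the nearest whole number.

Tmean = (25.4 + 13.0)/2 = 19.20 °C
ET₀ = 0.0023 × 10.40 × (19.20 + 17.8) × √12.4 = 0.0023 × 10.40 × 37.00 × 3.5214 = 3.1166 mm/d
ETc = Kc × ET₀ = 1.14 × 3.1166 = 3.5529 mm/d
Crop demand D = ETc × 31 d = 3.5529 × 31 = 110.140 mm
D − Pe = 110.140 − 34.5 = 75.640 mm
Gross irrigation = 75.640 / 0.60 = 126.067 mm

126 mm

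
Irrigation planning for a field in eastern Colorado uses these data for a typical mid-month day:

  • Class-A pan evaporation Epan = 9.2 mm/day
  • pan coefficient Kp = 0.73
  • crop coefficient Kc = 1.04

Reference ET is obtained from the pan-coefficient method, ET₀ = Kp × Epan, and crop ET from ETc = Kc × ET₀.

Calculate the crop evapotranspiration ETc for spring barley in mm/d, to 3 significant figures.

6.98 mm/d

ET₀ = 0.73 × 9.2 = 6.7160 mm/d
ETc = Kc × ET₀ = 1.04 × 6.7160 = 6.9846 mm/d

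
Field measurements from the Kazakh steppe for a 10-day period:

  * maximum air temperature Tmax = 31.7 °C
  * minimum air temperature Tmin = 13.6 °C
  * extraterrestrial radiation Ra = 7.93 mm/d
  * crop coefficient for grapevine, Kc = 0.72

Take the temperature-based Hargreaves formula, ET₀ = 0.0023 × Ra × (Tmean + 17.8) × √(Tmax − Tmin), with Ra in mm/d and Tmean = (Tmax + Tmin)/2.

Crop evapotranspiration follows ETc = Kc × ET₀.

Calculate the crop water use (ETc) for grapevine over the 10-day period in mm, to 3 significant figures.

22.6 mm

Tmean = (31.7 + 13.6)/2 = 22.65 °C
ET₀ = 0.0023 × 7.93 × (22.65 + 17.8) × √18.1 = 0.0023 × 7.93 × 40.45 × 4.2544 = 3.1388 mm/d
ETc = Kc × ET₀ = 0.72 × 3.1388 = 2.2599 mm/d
Over 10 days: 2.2599 × 10 = 22.599 mm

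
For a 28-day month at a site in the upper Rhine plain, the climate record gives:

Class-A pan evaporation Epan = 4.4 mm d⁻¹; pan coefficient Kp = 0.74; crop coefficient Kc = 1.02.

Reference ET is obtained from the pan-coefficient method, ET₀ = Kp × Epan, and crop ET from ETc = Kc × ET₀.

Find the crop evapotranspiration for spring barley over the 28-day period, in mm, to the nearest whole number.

93 mm

ET₀ = 0.74 × 4.4 = 3.2560 mm/d
ETc = Kc × ET₀ = 1.02 × 3.2560 = 3.3211 mm/d
Over 28 days: 3.3211 × 28 = 92.991 mm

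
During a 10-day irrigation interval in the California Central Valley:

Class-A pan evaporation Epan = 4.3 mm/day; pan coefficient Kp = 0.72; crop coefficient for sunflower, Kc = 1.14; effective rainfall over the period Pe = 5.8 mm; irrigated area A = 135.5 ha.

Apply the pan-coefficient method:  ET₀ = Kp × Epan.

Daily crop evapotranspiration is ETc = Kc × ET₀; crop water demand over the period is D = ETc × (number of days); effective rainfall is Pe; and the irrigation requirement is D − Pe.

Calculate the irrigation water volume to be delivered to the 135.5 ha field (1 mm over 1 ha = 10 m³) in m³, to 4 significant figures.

39960 m³

ET₀ = 0.72 × 4.3 = 3.0960 mm/d
ETc = Kc × ET₀ = 1.14 × 3.0960 = 3.5294 mm/d
Crop demand D = ETc × 10 d = 3.5294 × 10 = 35.294 mm
D − Pe = 35.294 − 5.8 = 29.494 mm
Volume = 29.494 mm × 135.5 ha × 10 = 39964.4 m³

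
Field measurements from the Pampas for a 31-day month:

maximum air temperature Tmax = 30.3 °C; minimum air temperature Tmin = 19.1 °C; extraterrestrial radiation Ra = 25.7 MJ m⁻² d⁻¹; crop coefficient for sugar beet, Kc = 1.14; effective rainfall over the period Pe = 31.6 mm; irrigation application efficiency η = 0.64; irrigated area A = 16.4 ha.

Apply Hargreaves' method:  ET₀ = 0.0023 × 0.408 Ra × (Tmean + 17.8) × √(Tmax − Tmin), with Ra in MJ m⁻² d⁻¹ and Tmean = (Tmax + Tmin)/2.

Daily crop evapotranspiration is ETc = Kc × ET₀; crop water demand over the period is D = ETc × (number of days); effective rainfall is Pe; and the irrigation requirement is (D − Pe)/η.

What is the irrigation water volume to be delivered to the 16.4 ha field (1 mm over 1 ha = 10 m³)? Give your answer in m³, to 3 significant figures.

Tmean = (30.3 + 19.1)/2 = 24.70 °C
0.408 Ra = 0.408 × 25.7 = 10.4856 mm/d equivalent
ET₀ = 0.0023 × 10.4856 × (24.70 + 17.8) × √11.2 = 0.0023 × 10.4856 × 42.50 × 3.3466 = 3.4302 mm/d
ETc = Kc × ET₀ = 1.14 × 3.4302 = 3.9104 mm/d
Crop demand D = ETc × 31 d = 3.9104 × 31 = 121.222 mm
D − Pe = 121.222 − 31.6 = 89.622 mm
Gross irrigation = 89.622 / 0.64 = 140.034 mm
Volume = 140.034 mm × 16.4 ha × 10 = 22965.6 m³

23000 m³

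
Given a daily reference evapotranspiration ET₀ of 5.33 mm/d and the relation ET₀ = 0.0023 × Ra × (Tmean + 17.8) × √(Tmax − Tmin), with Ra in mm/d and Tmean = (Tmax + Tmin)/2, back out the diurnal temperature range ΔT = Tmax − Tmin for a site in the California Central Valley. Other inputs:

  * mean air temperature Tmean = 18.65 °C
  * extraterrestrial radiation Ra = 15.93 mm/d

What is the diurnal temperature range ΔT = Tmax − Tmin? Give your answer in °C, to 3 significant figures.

√ΔT = ET₀ / [0.0023 × Ra × (Tmean+17.8)] = 5.33 / (0.0023 × 15.93 × 36.45) = 3.9910
ΔT = 3.9910² = 15.928 °C

15.9 °C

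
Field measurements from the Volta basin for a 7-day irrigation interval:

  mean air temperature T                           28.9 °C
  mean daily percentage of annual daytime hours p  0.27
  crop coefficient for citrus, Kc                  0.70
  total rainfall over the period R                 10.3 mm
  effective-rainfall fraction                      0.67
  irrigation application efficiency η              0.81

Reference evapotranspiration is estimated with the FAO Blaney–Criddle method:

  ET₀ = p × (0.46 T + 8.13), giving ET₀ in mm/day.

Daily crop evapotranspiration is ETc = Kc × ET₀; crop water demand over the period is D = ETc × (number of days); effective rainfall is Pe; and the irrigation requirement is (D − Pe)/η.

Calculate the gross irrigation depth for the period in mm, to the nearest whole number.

ET₀ = 0.27 × (0.46 × 28.9 + 8.13) = 0.27 × 21.424 = 5.7845 mm/d
ETc = Kc × ET₀ = 0.70 × 5.7845 = 4.0492 mm/d
Crop demand D = ETc × 7 d = 4.0492 × 7 = 28.344 mm
Pe = 0.67 × 10.3 = 6.901 mm
D − Pe = 28.344 − 6.901 = 21.443 mm
Gross irrigation = 21.443 / 0.81 = 26.473 mm

26 mm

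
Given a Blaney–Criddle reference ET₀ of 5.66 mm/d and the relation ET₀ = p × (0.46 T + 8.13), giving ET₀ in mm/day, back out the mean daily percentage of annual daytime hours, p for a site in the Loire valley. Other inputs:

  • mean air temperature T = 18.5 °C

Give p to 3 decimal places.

p = ET₀ / (0.46 T + 8.13) = 5.66 / (0.46 × 18.5 + 8.13) = 5.66 / 16.640 = 0.3401

0.340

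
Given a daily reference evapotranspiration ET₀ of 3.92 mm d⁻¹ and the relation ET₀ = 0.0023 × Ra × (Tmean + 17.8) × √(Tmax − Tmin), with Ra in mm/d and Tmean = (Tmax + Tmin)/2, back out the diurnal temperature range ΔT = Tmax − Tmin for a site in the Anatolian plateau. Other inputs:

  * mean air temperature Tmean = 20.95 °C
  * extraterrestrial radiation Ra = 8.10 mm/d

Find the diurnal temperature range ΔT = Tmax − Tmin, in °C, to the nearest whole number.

29 °C

√ΔT = ET₀ / [0.0023 × Ra × (Tmean+17.8)] = 3.92 / (0.0023 × 8.10 × 38.75) = 5.4300
ΔT = 5.4300² = 29.485 °C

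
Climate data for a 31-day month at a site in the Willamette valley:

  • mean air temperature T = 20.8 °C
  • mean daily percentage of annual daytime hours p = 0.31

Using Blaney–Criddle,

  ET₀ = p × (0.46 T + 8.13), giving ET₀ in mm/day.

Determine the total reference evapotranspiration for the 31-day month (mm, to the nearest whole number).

170 mm

ET₀ = 0.31 × (0.46 × 20.8 + 8.13) = 0.31 × 17.698 = 5.4864 mm/d
Monthly total = 5.4864 × 31 = 170.078 mm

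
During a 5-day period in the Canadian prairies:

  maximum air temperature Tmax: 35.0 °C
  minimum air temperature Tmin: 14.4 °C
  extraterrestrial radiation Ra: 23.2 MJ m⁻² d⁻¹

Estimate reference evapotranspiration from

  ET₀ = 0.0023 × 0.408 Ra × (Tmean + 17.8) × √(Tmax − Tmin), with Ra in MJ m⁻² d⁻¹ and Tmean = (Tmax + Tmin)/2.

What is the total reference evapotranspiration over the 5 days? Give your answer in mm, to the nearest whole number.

21 mm

Tmean = (35.0 + 14.4)/2 = 24.70 °C
0.408 Ra = 0.408 × 23.2 = 9.4656 mm/d equivalent
ET₀ = 0.0023 × 9.4656 × (24.70 + 17.8) × √20.6 = 0.0023 × 9.4656 × 42.50 × 4.5387 = 4.1995 mm/d
Over 5 days: 4.1995 × 5 = 20.998 mm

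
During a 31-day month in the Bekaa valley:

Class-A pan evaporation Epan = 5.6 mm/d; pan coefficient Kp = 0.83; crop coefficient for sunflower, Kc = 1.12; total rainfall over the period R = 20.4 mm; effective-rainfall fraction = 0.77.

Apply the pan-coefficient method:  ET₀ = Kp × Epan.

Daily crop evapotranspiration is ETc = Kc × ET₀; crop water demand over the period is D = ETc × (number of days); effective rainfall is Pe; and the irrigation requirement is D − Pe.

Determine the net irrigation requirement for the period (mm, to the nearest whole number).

146 mm

ET₀ = 0.83 × 5.6 = 4.6480 mm/d
ETc = Kc × ET₀ = 1.12 × 4.6480 = 5.2058 mm/d
Crop demand D = ETc × 31 d = 5.2058 × 31 = 161.380 mm
Pe = 0.77 × 20.4 = 15.708 mm
D − Pe = 161.380 − 15.708 = 145.672 mm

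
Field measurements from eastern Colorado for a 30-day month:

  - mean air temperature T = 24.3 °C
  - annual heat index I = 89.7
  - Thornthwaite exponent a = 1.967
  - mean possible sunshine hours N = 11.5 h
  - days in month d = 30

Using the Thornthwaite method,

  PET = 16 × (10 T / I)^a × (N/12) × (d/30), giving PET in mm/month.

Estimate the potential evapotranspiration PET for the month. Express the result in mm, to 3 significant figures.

10T/I = 10 × 24.3 / 89.7 = 2.7090
(10T/I)^a = 2.7090^1.967 = 7.1013
Uncorrected PET = 16 × 7.1013 = 113.621 mm
Correction = (N/12)(d/30) = (11.5/12)(30/30) = 0.9583
PET = 113.621 × 0.9583 = 108.883 mm/month

109 mm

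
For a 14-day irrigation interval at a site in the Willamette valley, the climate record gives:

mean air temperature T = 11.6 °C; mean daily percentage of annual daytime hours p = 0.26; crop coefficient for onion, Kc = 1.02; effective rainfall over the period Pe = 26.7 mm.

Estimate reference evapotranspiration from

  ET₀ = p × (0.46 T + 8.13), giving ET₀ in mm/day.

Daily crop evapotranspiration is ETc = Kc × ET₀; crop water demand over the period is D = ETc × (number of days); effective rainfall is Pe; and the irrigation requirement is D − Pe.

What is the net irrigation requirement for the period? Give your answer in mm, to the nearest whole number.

23 mm

ET₀ = 0.26 × (0.46 × 11.6 + 8.13) = 0.26 × 13.466 = 3.5012 mm/d
ETc = Kc × ET₀ = 1.02 × 3.5012 = 3.5712 mm/d
Crop demand D = ETc × 14 d = 3.5712 × 14 = 49.997 mm
D − Pe = 49.997 − 26.7 = 23.297 mm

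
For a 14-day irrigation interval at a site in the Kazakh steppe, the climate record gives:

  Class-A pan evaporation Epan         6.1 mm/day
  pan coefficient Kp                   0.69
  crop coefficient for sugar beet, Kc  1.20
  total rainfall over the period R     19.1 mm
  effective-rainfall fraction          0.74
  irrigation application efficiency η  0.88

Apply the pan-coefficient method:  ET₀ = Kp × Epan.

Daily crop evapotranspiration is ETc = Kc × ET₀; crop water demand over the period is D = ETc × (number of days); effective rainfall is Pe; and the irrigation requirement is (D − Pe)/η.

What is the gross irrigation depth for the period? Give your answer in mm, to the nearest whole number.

ET₀ = 0.69 × 6.1 = 4.2090 mm/d
ETc = Kc × ET₀ = 1.20 × 4.2090 = 5.0508 mm/d
Crop demand D = ETc × 14 d = 5.0508 × 14 = 70.711 mm
Pe = 0.74 × 19.1 = 14.134 mm
D − Pe = 70.711 − 14.134 = 56.577 mm
Gross irrigation = 56.577 / 0.88 = 64.292 mm

64 mm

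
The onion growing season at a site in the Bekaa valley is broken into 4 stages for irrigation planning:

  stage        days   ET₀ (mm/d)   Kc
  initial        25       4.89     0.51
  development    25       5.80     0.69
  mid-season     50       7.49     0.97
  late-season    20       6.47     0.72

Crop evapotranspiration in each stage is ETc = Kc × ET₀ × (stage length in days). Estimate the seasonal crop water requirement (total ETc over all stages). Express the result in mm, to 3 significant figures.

initial: 0.51 × 4.89 × 25 = 62.35 mm
development: 0.69 × 5.80 × 25 = 100.05 mm
mid-season: 0.97 × 7.49 × 50 = 363.27 mm
late-season: 0.72 × 6.47 × 20 = 93.17 mm
Seasonal total = 618.84 mm

619 mm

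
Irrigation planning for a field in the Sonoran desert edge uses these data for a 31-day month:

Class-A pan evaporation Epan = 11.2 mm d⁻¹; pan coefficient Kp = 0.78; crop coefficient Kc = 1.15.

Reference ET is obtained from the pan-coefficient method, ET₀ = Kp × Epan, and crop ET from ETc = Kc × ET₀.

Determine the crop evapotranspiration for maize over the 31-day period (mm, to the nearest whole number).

ET₀ = 0.78 × 11.2 = 8.7360 mm/d
ETc = Kc × ET₀ = 1.15 × 8.7360 = 10.0464 mm/d
Over 31 days: 10.0464 × 31 = 311.438 mm

311 mm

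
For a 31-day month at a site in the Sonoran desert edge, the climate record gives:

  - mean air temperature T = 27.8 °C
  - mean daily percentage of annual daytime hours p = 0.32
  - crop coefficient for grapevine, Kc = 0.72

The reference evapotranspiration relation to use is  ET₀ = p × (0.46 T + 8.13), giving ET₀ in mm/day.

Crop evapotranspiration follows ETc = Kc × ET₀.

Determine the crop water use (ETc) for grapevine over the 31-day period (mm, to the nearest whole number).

ET₀ = 0.32 × (0.46 × 27.8 + 8.13) = 0.32 × 20.918 = 6.6938 mm/d
ETc = Kc × ET₀ = 0.72 × 6.6938 = 4.8195 mm/d
Over 31 days: 4.8195 × 31 = 149.405 mm

149 mm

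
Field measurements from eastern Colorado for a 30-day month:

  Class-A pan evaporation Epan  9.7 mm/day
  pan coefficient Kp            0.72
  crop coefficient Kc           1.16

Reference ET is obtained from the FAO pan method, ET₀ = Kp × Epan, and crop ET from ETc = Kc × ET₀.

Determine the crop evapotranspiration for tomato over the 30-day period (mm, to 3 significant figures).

ET₀ = 0.72 × 9.7 = 6.9840 mm/d
ETc = Kc × ET₀ = 1.16 × 6.9840 = 8.1014 mm/d
Over 30 days: 8.1014 × 30 = 243.042 mm

243 mm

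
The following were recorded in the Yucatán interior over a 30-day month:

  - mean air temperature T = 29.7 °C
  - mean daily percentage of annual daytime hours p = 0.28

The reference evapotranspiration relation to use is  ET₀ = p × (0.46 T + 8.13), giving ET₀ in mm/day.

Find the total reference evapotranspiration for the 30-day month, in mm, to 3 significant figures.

183 mm

ET₀ = 0.28 × (0.46 × 29.7 + 8.13) = 0.28 × 21.792 = 6.1018 mm/d
Monthly total = 6.1018 × 30 = 183.054 mm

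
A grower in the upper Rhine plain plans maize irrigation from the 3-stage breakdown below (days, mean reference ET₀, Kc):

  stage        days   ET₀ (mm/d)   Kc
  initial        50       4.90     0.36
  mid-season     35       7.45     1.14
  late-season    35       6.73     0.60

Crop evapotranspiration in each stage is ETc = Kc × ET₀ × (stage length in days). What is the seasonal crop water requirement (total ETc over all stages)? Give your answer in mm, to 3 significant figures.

initial: 0.36 × 4.90 × 50 = 88.20 mm
mid-season: 1.14 × 7.45 × 35 = 297.26 mm
late-season: 0.60 × 6.73 × 35 = 141.33 mm
Seasonal total = 526.79 mm

527 mm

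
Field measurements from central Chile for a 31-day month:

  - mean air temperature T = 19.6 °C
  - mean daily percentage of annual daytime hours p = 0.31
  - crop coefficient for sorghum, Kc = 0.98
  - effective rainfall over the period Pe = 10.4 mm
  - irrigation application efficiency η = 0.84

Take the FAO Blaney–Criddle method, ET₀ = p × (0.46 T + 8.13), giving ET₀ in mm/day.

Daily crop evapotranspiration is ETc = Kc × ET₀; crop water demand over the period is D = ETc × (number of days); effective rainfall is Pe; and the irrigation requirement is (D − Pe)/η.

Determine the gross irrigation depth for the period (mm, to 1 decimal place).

ET₀ = 0.31 × (0.46 × 19.6 + 8.13) = 0.31 × 17.146 = 5.3153 mm/d
ETc = Kc × ET₀ = 0.98 × 5.3153 = 5.2090 mm/d
Crop demand D = ETc × 31 d = 5.2090 × 31 = 161.479 mm
D − Pe = 161.479 − 10.4 = 151.079 mm
Gross irrigation = 151.079 / 0.84 = 179.856 mm

179.9 mm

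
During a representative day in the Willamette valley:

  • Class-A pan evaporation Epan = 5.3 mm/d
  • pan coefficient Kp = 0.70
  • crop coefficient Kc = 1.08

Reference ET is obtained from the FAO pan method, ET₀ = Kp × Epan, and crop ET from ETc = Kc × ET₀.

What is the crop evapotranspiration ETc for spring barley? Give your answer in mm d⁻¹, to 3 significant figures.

ET₀ = 0.70 × 5.3 = 3.7100 mm/d
ETc = Kc × ET₀ = 1.08 × 3.7100 = 4.0068 mm/d

4.01 mm d⁻¹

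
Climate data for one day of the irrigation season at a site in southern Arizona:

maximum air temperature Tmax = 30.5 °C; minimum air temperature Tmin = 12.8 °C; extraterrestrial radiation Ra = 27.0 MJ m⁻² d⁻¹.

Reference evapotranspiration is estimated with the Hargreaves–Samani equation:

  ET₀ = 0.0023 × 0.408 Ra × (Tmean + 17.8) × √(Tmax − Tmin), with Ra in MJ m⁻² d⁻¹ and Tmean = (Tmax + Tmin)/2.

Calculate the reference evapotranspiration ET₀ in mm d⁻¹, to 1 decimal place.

4.2 mm d⁻¹

Tmean = (30.5 + 12.8)/2 = 21.65 °C
0.408 Ra = 0.408 × 27.0 = 11.0160 mm/d equivalent
ET₀ = 0.0023 × 11.0160 × (21.65 + 17.8) × √17.7 = 0.0023 × 11.0160 × 39.45 × 4.2071 = 4.2052 mm/d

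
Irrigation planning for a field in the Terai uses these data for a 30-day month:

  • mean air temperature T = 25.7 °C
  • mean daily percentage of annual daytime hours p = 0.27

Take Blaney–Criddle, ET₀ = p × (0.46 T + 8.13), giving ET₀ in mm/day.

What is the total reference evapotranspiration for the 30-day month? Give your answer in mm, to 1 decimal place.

161.6 mm

ET₀ = 0.27 × (0.46 × 25.7 + 8.13) = 0.27 × 19.952 = 5.3870 mm/d
Monthly total = 5.3870 × 30 = 161.610 mm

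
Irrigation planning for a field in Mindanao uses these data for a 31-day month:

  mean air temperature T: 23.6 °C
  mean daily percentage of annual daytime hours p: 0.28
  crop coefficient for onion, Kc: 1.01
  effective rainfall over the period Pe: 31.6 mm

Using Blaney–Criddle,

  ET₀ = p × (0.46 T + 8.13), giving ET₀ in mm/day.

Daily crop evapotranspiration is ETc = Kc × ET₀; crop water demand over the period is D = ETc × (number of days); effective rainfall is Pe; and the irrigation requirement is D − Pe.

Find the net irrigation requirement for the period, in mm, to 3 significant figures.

135 mm

ET₀ = 0.28 × (0.46 × 23.6 + 8.13) = 0.28 × 18.986 = 5.3161 mm/d
ETc = Kc × ET₀ = 1.01 × 5.3161 = 5.3693 mm/d
Crop demand D = ETc × 31 d = 5.3693 × 31 = 166.448 mm
D − Pe = 166.448 − 31.6 = 134.848 mm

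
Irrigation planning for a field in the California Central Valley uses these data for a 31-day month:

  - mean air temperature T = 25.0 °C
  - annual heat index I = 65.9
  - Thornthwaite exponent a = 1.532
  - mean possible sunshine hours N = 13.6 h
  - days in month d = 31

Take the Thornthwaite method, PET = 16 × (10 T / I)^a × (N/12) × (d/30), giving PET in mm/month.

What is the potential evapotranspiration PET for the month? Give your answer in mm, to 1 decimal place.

144.5 mm

10T/I = 10 × 25.0 / 65.9 = 3.7936
(10T/I)^a = 3.7936^1.532 = 7.7109
Uncorrected PET = 16 × 7.7109 = 123.374 mm
Correction = (N/12)(d/30) = (13.6/12)(31/30) = 1.1711
PET = 123.374 × 1.1711 = 144.483 mm/month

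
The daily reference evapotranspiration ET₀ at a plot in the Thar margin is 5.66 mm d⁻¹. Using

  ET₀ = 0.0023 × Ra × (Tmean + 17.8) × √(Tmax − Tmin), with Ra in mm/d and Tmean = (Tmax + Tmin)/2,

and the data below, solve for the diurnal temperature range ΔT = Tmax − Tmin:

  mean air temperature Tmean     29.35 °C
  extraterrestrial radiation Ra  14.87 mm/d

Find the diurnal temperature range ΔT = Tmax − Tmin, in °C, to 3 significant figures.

12.3 °C

√ΔT = ET₀ / [0.0023 × Ra × (Tmean+17.8)] = 5.66 / (0.0023 × 14.87 × 47.15) = 3.5099
ΔT = 3.5099² = 12.319 °C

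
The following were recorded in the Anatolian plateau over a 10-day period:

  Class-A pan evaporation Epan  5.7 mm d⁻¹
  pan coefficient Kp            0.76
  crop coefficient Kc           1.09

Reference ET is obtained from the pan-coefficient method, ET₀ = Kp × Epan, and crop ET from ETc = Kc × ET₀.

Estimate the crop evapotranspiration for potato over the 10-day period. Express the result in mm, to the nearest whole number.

47 mm

ET₀ = 0.76 × 5.7 = 4.3320 mm/d
ETc = Kc × ET₀ = 1.09 × 4.3320 = 4.7219 mm/d
Over 10 days: 4.7219 × 10 = 47.219 mm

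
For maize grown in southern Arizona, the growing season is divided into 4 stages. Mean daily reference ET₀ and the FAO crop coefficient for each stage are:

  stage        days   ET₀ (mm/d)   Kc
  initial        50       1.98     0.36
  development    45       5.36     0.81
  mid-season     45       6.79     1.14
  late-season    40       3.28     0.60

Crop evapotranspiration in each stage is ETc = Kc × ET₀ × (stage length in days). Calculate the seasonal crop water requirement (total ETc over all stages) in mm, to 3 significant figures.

initial: 0.36 × 1.98 × 50 = 35.64 mm
development: 0.81 × 5.36 × 45 = 195.37 mm
mid-season: 1.14 × 6.79 × 45 = 348.33 mm
late-season: 0.60 × 3.28 × 40 = 78.72 mm
Seasonal total = 658.06 mm

658 mm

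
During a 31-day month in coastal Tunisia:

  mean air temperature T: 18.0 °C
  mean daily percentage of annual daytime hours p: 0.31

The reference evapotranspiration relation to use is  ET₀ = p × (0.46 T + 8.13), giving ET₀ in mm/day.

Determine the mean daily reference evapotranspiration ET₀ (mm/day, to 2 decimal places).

ET₀ = 0.31 × (0.46 × 18.0 + 8.13) = 0.31 × 16.410 = 5.0871 mm/d

5.09 mm/day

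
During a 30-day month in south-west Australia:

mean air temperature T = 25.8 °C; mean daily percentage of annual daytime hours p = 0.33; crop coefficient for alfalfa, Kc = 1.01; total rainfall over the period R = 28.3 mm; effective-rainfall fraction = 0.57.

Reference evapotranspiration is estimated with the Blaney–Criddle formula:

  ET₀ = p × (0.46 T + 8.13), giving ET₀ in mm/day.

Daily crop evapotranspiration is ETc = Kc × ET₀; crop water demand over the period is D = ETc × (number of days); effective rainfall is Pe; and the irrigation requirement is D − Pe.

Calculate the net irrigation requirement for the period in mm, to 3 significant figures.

184 mm

ET₀ = 0.33 × (0.46 × 25.8 + 8.13) = 0.33 × 19.998 = 6.5993 mm/d
ETc = Kc × ET₀ = 1.01 × 6.5993 = 6.6653 mm/d
Crop demand D = ETc × 30 d = 6.6653 × 30 = 199.959 mm
Pe = 0.57 × 28.3 = 16.131 mm
D − Pe = 199.959 − 16.131 = 183.828 mm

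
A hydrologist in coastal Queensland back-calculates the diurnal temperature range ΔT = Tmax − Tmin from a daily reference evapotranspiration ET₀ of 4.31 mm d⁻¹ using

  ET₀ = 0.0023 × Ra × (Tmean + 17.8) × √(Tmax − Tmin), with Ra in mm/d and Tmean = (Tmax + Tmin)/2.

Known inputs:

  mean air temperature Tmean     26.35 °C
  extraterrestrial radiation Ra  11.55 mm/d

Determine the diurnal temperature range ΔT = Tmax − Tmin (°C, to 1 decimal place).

√ΔT = ET₀ / [0.0023 × Ra × (Tmean+17.8)] = 4.31 / (0.0023 × 11.55 × 44.15) = 3.6748
ΔT = 3.6748² = 13.504 °C

13.5 °C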